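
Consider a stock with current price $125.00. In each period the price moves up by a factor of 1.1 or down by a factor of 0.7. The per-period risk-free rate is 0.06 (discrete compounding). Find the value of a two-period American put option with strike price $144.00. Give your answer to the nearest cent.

Risk-neutral probability p = (1 + 0.06 − 0.7)/(1.1 − 0.7) = 0.3600/0.4000 = 0.9000
Terminal stock prices: S_uu = 151.3, S_ud = 96.25, S_dd = 61.25
Terminal payoffs (K − S): max(-7.25, 0) = 0, max(47.75, 0) = 47.75, max(82.75, 0) = 82.75
Node u (S = 137.5): continuation = 1/1.06·[0.9000·0.0000 + 0.1000·47.7500] = 4.5047; exercise value = 6.5000 > continuation, so V_u = 6.5000 (exercise)
Node d (S = 87.5): continuation = 1/1.06·[0.9000·47.7500 + 0.1000·82.7500] = 48.3491; exercise value = 56.5000 > continuation, so V_d = 56.5000 (exercise)
Node 0 (S = 125): continuation = 1/1.06·[0.9000·6.5000 + 0.1000·56.5000] = 10.8491; exercise value = 19.0000 > continuation, so V_0 = 19.0000 (exercise)

$19.00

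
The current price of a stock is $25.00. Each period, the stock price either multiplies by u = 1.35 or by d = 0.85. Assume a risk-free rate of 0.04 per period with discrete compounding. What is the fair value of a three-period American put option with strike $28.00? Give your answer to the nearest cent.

Risk-neutral probability p = (1 + 0.04 − 0.85)/(1.35 − 0.85) = 0.1900/0.5000 = 0.3800
Terminal stock prices: S_uuu = 61.51, S_uud = 38.73, S_udd = 24.38, S_ddd = 15.35
Terminal payoffs (K − S): max(-33.51, 0) = 0, max(-10.73, 0) = 0, max(3.616, 0) = 3.616, max(12.65, 0) = 12.65
Node uu (S = 45.56): continuation = 1/1.04·[0.3800·0.0000 + 0.6200·0.0000] = 0.0000; exercise value = 0.0000 ≤ continuation, so V_uu = 0.0000
Node ud (S = 28.69): continuation = 1/1.04·[0.3800·0.0000 + 0.6200·3.6156] = 2.1555; exercise value = 0.0000 ≤ continuation, so V_ud = 2.1555
Node dd (S = 18.06): continuation = 1/1.04·[0.3800·3.6156 + 0.6200·12.6469] = 8.8606; exercise value = 9.9375 > continuation, so V_dd = 9.9375 (exercise)
Node u (S = 33.75): continuation = 1/1.04·[0.3800·0.0000 + 0.6200·2.1555] = 1.2850; exercise value = 0.0000 ≤ continuation, so V_u = 1.2850
Node d (S = 21.25): continuation = 1/1.04·[0.3800·2.1555 + 0.6200·9.9375] = 6.7119; exercise value = 6.7500 > continuation, so V_d = 6.7500 (exercise)
Node 0 (S = 25): continuation = 1/1.04·[0.3800·1.2850 + 0.6200·6.7500] = 4.4936; exercise value = 3.0000 ≤ continuation, so V_0 = 4.4936

$4.49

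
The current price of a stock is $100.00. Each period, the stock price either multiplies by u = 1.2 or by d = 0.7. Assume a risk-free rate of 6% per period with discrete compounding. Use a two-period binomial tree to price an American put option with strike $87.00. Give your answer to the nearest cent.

$5.03

Risk-neutral probability p = (1 + 0.06 − 0.7)/(1.2 − 0.7) = 0.3600/0.5000 = 0.7200
Terminal stock prices: S_uu = 144, S_ud = 84, S_dd = 49
Terminal payoffs (K − S): max(-57, 0) = 0, max(3, 0) = 3, max(38, 0) = 38
Node u (S = 120): continuation = 1/1.06·[0.7200·0.0000 + 0.2800·3.0000] = 0.7925; exercise value = 0.0000 ≤ continuation, so V_u = 0.7925
Node d (S = 70): continuation = 1/1.06·[0.7200·3.0000 + 0.2800·38.0000] = 12.0755; exercise value = 17.0000 > continuation, so V_d = 17.0000 (exercise)
Node 0 (S = 100): continuation = 1/1.06·[0.7200·0.7925 + 0.2800·17.0000] = 5.0288; exercise value = 0.0000 ≤ continuation, so V_0 = 5.0288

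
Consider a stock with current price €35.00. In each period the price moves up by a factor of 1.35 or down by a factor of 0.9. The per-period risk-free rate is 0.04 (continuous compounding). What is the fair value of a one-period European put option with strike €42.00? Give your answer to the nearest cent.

Risk-neutral probability p = (e^0.04 − 0.9)/(1.35 − 0.9) = 0.1408/0.4500 = 0.3129
Terminal stock prices: S_u = 47.25, S_d = 31.5
Terminal payoffs (K − S): max(-5.25, 0) = 0, max(10.5, 0) = 10.5
Node 0 (S = 35): V_0 = e^(−0.04)·[0.3129·0.0000 + 0.6871·10.5000] = 6.9315

€6.93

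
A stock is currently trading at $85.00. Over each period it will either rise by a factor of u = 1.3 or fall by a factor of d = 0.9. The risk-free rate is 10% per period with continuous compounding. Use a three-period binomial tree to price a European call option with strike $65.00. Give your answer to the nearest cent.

Risk-neutral probability p = (e^0.1 − 0.9)/(1.3 − 0.9) = 0.2052/0.4000 = 0.5129
Terminal stock prices: S_uuu = 186.7, S_uud = 129.3, S_udd = 89.51, S_ddd = 61.97
Terminal payoffs (S − K): max(121.7, 0) = 121.7, max(64.28, 0) = 64.28, max(24.51, 0) = 24.51, max(-3.035, 0) = 0
Node uu (S = 143.7): V_uu = e^(−0.1)·[0.5129·121.7450 + 0.4871·64.2850] = 84.8356
Node ud (S = 99.45): V_ud = e^(−0.1)·[0.5129·64.2850 + 0.4871·24.5050] = 40.6356
Node dd (S = 68.85): V_dd = e^(−0.1)·[0.5129·24.5050 + 0.4871·0.0000] = 11.3732
Node u (S = 110.5): V_u = e^(−0.1)·[0.5129·84.8356 + 0.4871·40.6356] = 57.2825
Node d (S = 76.5): V_d = e^(−0.1)·[0.5129·40.6356 + 0.4871·11.3732] = 23.8720
Node 0 (S = 85): V_0 = e^(−0.1)·[0.5129·57.2825 + 0.4871·23.8720] = 37.1066

$37.11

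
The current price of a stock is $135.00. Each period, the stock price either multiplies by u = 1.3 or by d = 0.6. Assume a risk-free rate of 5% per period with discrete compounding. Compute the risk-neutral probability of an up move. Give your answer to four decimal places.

Risk-neutral probability p = (1 + 0.05 − 0.6)/(1.3 − 0.6) = 0.4500/0.7000 = 0.6429

p = 0.6429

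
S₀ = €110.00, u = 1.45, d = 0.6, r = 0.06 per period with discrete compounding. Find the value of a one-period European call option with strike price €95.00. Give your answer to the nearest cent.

Risk-neutral probability p = (1 + 0.06 − 0.6)/(1.45 − 0.6) = 0.4600/0.8500 = 0.5412
Terminal stock prices: S_u = 159.5, S_d = 66
Terminal payoffs (S − K): max(64.5, 0) = 64.5, max(-29, 0) = 0
Node 0 (S = 110): V_0 = 1/1.06·[0.5412·64.5000 + 0.4588·0.0000] = 32.9301

€32.93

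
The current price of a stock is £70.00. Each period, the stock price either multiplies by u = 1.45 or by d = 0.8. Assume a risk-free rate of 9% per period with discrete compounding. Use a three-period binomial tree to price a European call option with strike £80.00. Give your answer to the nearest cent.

Risk-neutral probability p = (1 + 0.09 − 0.8)/(1.45 − 0.8) = 0.2900/0.6500 = 0.4462
Terminal stock prices: S_uuu = 213.4, S_uud = 117.7, S_udd = 64.96, S_ddd = 35.84
Terminal payoffs (S − K): max(133.4, 0) = 133.4, max(37.74, 0) = 37.74, max(-15.04, 0) = 0, max(-44.16, 0) = 0
Node uu (S = 147.2): V_uu = 1/1.09·[0.4462·133.4038 + 0.5538·37.7400] = 73.7805
Node ud (S = 81.2): V_ud = 1/1.09·[0.4462·37.7400 + 0.5538·0.0000] = 15.4476
Node dd (S = 44.8): V_dd = 1/1.09·[0.4462·0.0000 + 0.5538·0.0000] = 0.0000
Node u (S = 101.5): V_u = 1/1.09·[0.4462·73.7805 + 0.5538·15.4476] = 38.0487
Node d (S = 56): V_d = 1/1.09·[0.4462·15.4476 + 0.5538·0.0000] = 6.3229
Node 0 (S = 70): V_0 = 1/1.09·[0.4462·38.0487 + 0.5538·6.3229] = 18.7867

£18.79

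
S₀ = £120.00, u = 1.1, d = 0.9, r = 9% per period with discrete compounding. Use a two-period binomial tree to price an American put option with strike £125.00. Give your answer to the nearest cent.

£5.00

Risk-neutral probability p = (1 + 0.09 − 0.9)/(1.1 − 0.9) = 0.1900/0.2000 = 0.9500
Terminal stock prices: S_uu = 145.2, S_ud = 118.8, S_dd = 97.2
Terminal payoffs (K − S): max(-20.2, 0) = 0, max(6.2, 0) = 6.2, max(27.8, 0) = 27.8
Node u (S = 132): continuation = 1/1.09·[0.9500·0.0000 + 0.0500·6.2000] = 0.2844; exercise value = 0.0000 ≤ continuation, so V_u = 0.2844
Node d (S = 108): continuation = 1/1.09·[0.9500·6.2000 + 0.0500·27.8000] = 6.6789; exercise value = 17.0000 > continuation, so V_d = 17.0000 (exercise)
Node 0 (S = 120): continuation = 1/1.09·[0.9500·0.2844 + 0.0500·17.0000] = 1.0277; exercise value = 5.0000 > continuation, so V_0 = 5.0000 (exercise)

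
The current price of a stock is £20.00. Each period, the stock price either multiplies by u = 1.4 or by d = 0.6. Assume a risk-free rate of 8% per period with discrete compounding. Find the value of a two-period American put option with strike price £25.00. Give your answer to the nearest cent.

Risk-neutral probability p = (1 + 0.08 − 0.6)/(1.4 − 0.6) = 0.4800/0.8000 = 0.6000
Terminal stock prices: S_uu = 39.2, S_ud = 16.8, S_dd = 7.2
Terminal payoffs (K − S): max(-14.2, 0) = 0, max(8.2, 0) = 8.2, max(17.8, 0) = 17.8
Node u (S = 28): continuation = 1/1.08·[0.6000·0.0000 + 0.4000·8.2000] = 3.0370; exercise value = 0.0000 ≤ continuation, so V_u = 3.0370
Node d (S = 12): continuation = 1/1.08·[0.6000·8.2000 + 0.4000·17.8000] = 11.1481; exercise value = 13.0000 > continuation, so V_d = 13.0000 (exercise)
Node 0 (S = 20): continuation = 1/1.08·[0.6000·3.0370 + 0.4000·13.0000] = 6.5021; exercise value = 5.0000 ≤ continuation, so V_0 = 6.5021

£6.50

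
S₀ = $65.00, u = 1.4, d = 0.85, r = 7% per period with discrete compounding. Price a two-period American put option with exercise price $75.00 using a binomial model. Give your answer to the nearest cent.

$11.07

Risk-neutral probability p = (1 + 0.07 − 0.85)/(1.4 − 0.85) = 0.2200/0.5500 = 0.4000
Terminal stock prices: S_uu = 127.4, S_ud = 77.35, S_dd = 46.96
Terminal payoffs (K − S): max(-52.4, 0) = 0, max(-2.35, 0) = 0, max(28.04, 0) = 28.04
Node u (S = 91): continuation = 1/1.07·[0.4000·0.0000 + 0.6000·0.0000] = 0.0000; exercise value = 0.0000 ≤ continuation, so V_u = 0.0000
Node d (S = 55.25): continuation = 1/1.07·[0.4000·0.0000 + 0.6000·28.0375] = 15.7220; exercise value = 19.7500 > continuation, so V_d = 19.7500 (exercise)
Node 0 (S = 65): continuation = 1/1.07·[0.4000·0.0000 + 0.6000·19.7500] = 11.0748; exercise value = 10.0000 ≤ continuation, so V_0 = 11.0748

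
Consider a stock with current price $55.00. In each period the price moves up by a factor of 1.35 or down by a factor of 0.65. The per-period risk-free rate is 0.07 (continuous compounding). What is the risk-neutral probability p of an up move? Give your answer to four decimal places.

Risk-neutral probability p = (e^0.07 − 0.65)/(1.35 − 0.65) = 0.4225/0.7000 = 0.6036

p = 0.6036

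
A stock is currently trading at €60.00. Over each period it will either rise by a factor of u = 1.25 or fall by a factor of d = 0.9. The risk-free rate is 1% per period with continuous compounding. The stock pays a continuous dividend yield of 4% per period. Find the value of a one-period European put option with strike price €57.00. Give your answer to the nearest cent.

€2.37

Per-period risk-free factor R = e^0.01 = 1.0101; dividend-adjusted growth = e^(0.01−0.04) = 0.9704.
Risk-neutral probability p = (0.9704 − 0.9)/(1.25 − 0.9) = 0.0704/0.3500 = 0.2013
Terminal stock prices: S_u = 75, S_d = 54
Terminal payoffs (K − S): max(-18, 0) = 0, max(3, 0) = 3
Node 0 (S = 60): V_0 = e^(−0.01)·[0.2013·0.0000 + 0.7987·3.0000] = 2.3723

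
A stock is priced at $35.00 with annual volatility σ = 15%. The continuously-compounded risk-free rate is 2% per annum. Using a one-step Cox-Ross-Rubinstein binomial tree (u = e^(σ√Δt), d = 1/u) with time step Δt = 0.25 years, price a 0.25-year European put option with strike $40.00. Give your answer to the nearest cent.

CRR parameters: u = e^(σ√Δt) = e^(0.15·√0.25) = 1.0779, d = 1/u = 0.9277
Per-period rate: rΔt = 0.02·0.25 = 0.005, so R = e^0.005 = 1.0050
Risk-neutral probability p = (e^0.005 − 0.9277)/(1.0779 − 0.9277) = 0.0773/0.1501 = 0.5146
Terminal stock prices: S_u = 37.73, S_d = 32.47
Terminal payoffs (K − S): max(2.274, 0) = 2.274, max(7.529, 0) = 7.529
Node 0 (S = 35): V_0 = e^(−0.005)·[0.5146·2.2741 + 0.4854·7.5290] = 4.8005

$4.80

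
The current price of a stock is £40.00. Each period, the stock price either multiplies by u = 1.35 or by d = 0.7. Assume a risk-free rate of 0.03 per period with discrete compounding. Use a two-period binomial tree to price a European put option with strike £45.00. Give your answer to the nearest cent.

£9.20

Risk-neutral probability p = (1 + 0.03 − 0.7)/(1.35 − 0.7) = 0.3300/0.6500 = 0.5077
Terminal stock prices: S_uu = 72.9, S_ud = 37.8, S_dd = 19.6
Terminal payoffs (K − S): max(-27.9, 0) = 0, max(7.2, 0) = 7.2, max(25.4, 0) = 25.4
Node u (S = 54): V_u = 1/1.03·[0.5077·0.0000 + 0.4923·7.2000] = 3.4414
Node d (S = 28): V_d = 1/1.03·[0.5077·7.2000 + 0.4923·25.4000] = 15.6893
Node 0 (S = 40): V_0 = 1/1.03·[0.5077·3.4414 + 0.4923·15.6893] = 9.1953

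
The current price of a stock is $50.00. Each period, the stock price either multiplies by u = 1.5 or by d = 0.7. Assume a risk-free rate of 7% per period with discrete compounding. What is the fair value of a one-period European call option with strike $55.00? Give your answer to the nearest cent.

$8.64

Risk-neutral probability p = (1 + 0.07 − 0.7)/(1.5 − 0.7) = 0.3700/0.8000 = 0.4625
Terminal stock prices: S_u = 75, S_d = 35
Terminal payoffs (S − K): max(20, 0) = 20, max(-20, 0) = 0
Node 0 (S = 50): V_0 = 1/1.07·[0.4625·20.0000 + 0.5375·0.0000] = 8.6449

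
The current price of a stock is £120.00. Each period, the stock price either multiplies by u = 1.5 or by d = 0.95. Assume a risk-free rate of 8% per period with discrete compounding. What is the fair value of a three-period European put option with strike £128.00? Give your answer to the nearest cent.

£8.88

Risk-neutral probability p = (1 + 0.08 − 0.95)/(1.5 − 0.95) = 0.1300/0.5500 = 0.2364
Terminal stock prices: S_uuu = 405, S_uud = 256.5, S_udd = 162.4, S_ddd = 102.9
Terminal payoffs (K − S): max(-277, 0) = 0, max(-128.5, 0) = 0, max(-34.45, 0) = 0, max(25.12, 0) = 25.12
Node uu (S = 270): V_uu = 1/1.08·[0.2364·0.0000 + 0.7636·0.0000] = 0.0000
Node ud (S = 171): V_ud = 1/1.08·[0.2364·0.0000 + 0.7636·0.0000] = 0.0000
Node dd (S = 108.3): V_dd = 1/1.08·[0.2364·0.0000 + 0.7636·25.1150] = 17.7581
Node u (S = 180): V_u = 1/1.08·[0.2364·0.0000 + 0.7636·0.0000] = 0.0000
Node d (S = 114): V_d = 1/1.08·[0.2364·0.0000 + 0.7636·17.7581] = 12.5562
Node 0 (S = 120): V_0 = 1/1.08·[0.2364·0.0000 + 0.7636·12.5562] = 8.8781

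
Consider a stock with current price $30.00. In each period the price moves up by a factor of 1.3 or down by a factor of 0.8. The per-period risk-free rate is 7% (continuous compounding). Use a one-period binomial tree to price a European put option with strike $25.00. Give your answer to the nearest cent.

$0.42

Risk-neutral probability p = (e^0.07 − 0.8)/(1.3 − 0.8) = 0.2725/0.5000 = 0.5450
Terminal stock prices: S_u = 39, S_d = 24
Terminal payoffs (K − S): max(-14, 0) = 0, max(1, 0) = 1
Node 0 (S = 30): V_0 = e^(−0.07)·[0.5450·0.0000 + 0.4550·1.0000] = 0.4242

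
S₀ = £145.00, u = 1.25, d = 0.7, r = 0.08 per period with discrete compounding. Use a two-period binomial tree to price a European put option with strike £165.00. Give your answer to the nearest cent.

Risk-neutral probability p = (1 + 0.08 − 0.7)/(1.25 − 0.7) = 0.3800/0.5500 = 0.6909
Terminal stock prices: S_uu = 226.6, S_ud = 126.9, S_dd = 71.05
Terminal payoffs (K − S): max(-61.56, 0) = 0, max(38.13, 0) = 38.13, max(93.95, 0) = 93.95
Node u (S = 181.2): V_u = 1/1.08·[0.6909·0.0000 + 0.3091·38.1250] = 10.9112
Node d (S = 101.5): V_d = 1/1.08·[0.6909·38.1250 + 0.3091·93.9500] = 51.2778
Node 0 (S = 145): V_0 = 1/1.08·[0.6909·10.9112 + 0.3091·51.2778] = 21.6557

£21.66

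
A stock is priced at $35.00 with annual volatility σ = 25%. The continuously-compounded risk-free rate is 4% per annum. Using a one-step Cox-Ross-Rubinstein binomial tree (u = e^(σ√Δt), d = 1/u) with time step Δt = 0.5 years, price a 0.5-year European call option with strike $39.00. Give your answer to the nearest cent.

CRR parameters: u = e^(σ√Δt) = e^(0.25·√0.5) = 1.1934, d = 1/u = 0.8380
Per-period rate: rΔt = 0.04·0.5 = 0.02, so R = e^0.02 = 1.0202
Risk-neutral probability p = (e^0.02 − 0.8380)/(1.1934 − 0.8380) = 0.1822/0.3554 = 0.5128
Terminal stock prices: S_u = 41.77, S_d = 29.33
Terminal payoffs (S − K): max(2.768, 0) = 2.768, max(-9.671, 0) = 0
Node 0 (S = 35): V_0 = e^(−0.02)·[0.5128·2.7678 + 0.4872·0.0000] = 1.3911

$1.39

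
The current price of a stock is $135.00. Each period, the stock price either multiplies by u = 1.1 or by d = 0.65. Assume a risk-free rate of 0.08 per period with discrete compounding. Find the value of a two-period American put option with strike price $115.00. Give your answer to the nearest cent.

$1.79

Risk-neutral probability p = (1 + 0.08 − 0.65)/(1.1 − 0.65) = 0.4300/0.4500 = 0.9556
Terminal stock prices: S_uu = 163.4, S_ud = 96.53, S_dd = 57.04
Terminal payoffs (K − S): max(-48.35, 0) = 0, max(18.47, 0) = 18.47, max(57.96, 0) = 57.96
Node u (S = 148.5): continuation = 1/1.08·[0.9556·0.0000 + 0.0444·18.4750] = 0.7603; exercise value = 0.0000 ≤ continuation, so V_u = 0.7603
Node d (S = 87.75): continuation = 1/1.08·[0.9556·18.4750 + 0.0444·57.9625] = 18.7315; exercise value = 27.2500 > continuation, so V_d = 27.2500 (exercise)
Node 0 (S = 135): continuation = 1/1.08·[0.9556·0.7603 + 0.0444·27.2500] = 1.7941; exercise value = 0.0000 ≤ continuation, so V_0 = 1.7941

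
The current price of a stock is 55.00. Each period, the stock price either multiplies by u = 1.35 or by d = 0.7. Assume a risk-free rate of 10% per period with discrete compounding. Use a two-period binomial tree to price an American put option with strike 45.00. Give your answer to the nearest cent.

2.27

Risk-neutral probability p = (1 + 0.1 − 0.7)/(1.35 − 0.7) = 0.4000/0.6500 = 0.6154
Terminal stock prices: S_uu = 100.2, S_ud = 51.97, S_dd = 26.95
Terminal payoffs (K − S): max(-55.24, 0) = 0, max(-6.975, 0) = 0, max(18.05, 0) = 18.05
Node u (S = 74.25): continuation = 1/1.1·[0.6154·0.0000 + 0.3846·0.0000] = 0.0000; exercise value = 0.0000 ≤ continuation, so V_u = 0.0000
Node d (S = 38.5): continuation = 1/1.1·[0.6154·0.0000 + 0.3846·18.0500] = 6.3112; exercise value = 6.5000 > continuation, so V_d = 6.5000 (exercise)
Node 0 (S = 55): continuation = 1/1.1·[0.6154·0.0000 + 0.3846·6.5000] = 2.2727; exercise value = 0.0000 ≤ continuation, so V_0 = 2.2727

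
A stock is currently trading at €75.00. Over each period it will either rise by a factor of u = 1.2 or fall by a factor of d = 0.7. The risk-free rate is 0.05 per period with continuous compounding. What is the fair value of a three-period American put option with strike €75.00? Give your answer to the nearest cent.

Risk-neutral probability p = (e^0.05 − 0.7)/(1.2 − 0.7) = 0.3513/0.5000 = 0.7025
Terminal stock prices: S_uuu = 129.6, S_uud = 75.6, S_udd = 44.1, S_ddd = 25.72
Terminal payoffs (K − S): max(-54.6, 0) = 0, max(-0.6, 0) = 0, max(30.9, 0) = 30.9, max(49.28, 0) = 49.28
Node uu (S = 108): continuation = e^(−0.05)·[0.7025·0.0000 + 0.2975·0.0000] = 0.0000; exercise value = 0.0000 ≤ continuation, so V_uu = 0.0000
Node ud (S = 63): continuation = e^(−0.05)·[0.7025·0.0000 + 0.2975·30.9000] = 8.7432; exercise value = 12.0000 > continuation, so V_ud = 12.0000 (exercise)
Node dd (S = 36.75): continuation = e^(−0.05)·[0.7025·30.9000 + 0.2975·49.2750] = 34.5922; exercise value = 38.2500 > continuation, so V_dd = 38.2500 (exercise)
Node u (S = 90): continuation = e^(−0.05)·[0.7025·0.0000 + 0.2975·12.0000] = 3.3954; exercise value = 0.0000 ≤ continuation, so V_u = 3.3954
Node d (S = 52.5): continuation = e^(−0.05)·[0.7025·12.0000 + 0.2975·38.2500] = 18.8422; exercise value = 22.5000 > continuation, so V_d = 22.5000 (exercise)
Node 0 (S = 75): continuation = e^(−0.05)·[0.7025·3.3954 + 0.2975·22.5000] = 8.6355; exercise value = 0.0000 ≤ continuation, so V_0 = 8.6355

€8.64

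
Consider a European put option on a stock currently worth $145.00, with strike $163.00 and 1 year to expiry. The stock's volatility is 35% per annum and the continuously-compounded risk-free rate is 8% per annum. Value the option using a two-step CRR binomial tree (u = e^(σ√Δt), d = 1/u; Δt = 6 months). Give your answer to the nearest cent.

CRR parameters: u = e^(σ√Δt) = e^(0.35·√0.5) = 1.2808, d = 1/u = 0.7808
Per-period rate: rΔt = 0.08·0.5 = 0.04, so R = e^0.04 = 1.0408
Risk-neutral probability p = (e^0.04 − 0.7808)/(1.2808 − 0.7808) = 0.2601/0.5000 = 0.5201
Terminal stock prices: S_uu = 237.9, S_ud = 145, S_dd = 88.39
Terminal payoffs (K − S): max(-74.87, 0) = 0, max(18, 0) = 18, max(74.61, 0) = 74.61
Node u (S = 185.7): V_u = e^(−0.04)·[0.5201·0.0000 + 0.4799·18.0000] = 8.3002
Node d (S = 113.2): V_d = e^(−0.04)·[0.5201·18.0000 + 0.4799·74.6100] = 43.3985
Node 0 (S = 145): V_0 = e^(−0.04)·[0.5201·8.3002 + 0.4799·43.3985] = 24.1594

$24.16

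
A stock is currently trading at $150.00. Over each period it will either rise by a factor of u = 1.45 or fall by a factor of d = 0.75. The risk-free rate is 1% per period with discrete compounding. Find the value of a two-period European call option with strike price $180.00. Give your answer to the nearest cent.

$18.31

Risk-neutral probability p = (1 + 0.01 − 0.75)/(1.45 − 0.75) = 0.2600/0.7000 = 0.3714
Terminal stock prices: S_uu = 315.4, S_ud = 163.1, S_dd = 84.38
Terminal payoffs (S − K): max(135.4, 0) = 135.4, max(-16.88, 0) = 0, max(-95.62, 0) = 0
Node u (S = 217.5): V_u = 1/1.01·[0.3714·135.3750 + 0.6286·0.0000] = 49.7843
Node d (S = 112.5): V_d = 1/1.01·[0.3714·0.0000 + 0.6286·0.0000] = 0.0000
Node 0 (S = 150): V_0 = 1/1.01·[0.3714·49.7843 + 0.6286·0.0000] = 18.3082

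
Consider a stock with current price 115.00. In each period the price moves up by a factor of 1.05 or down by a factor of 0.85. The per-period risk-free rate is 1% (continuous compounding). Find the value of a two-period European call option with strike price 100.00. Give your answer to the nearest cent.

Risk-neutral probability p = (e^0.01 − 0.85)/(1.05 − 0.85) = 0.1601/0.2000 = 0.8003
Terminal stock prices: S_uu = 126.8, S_ud = 102.6, S_dd = 83.09
Terminal payoffs (S − K): max(26.79, 0) = 26.79, max(2.638, 0) = 2.638, max(-16.91, 0) = 0
Node u (S = 120.8): V_u = e^(−0.01)·[0.8003·26.7875 + 0.1997·2.6375] = 21.7450
Node d (S = 97.75): V_d = e^(−0.01)·[0.8003·2.6375 + 0.1997·0.0000] = 2.0897
Node 0 (S = 115): V_0 = e^(−0.01)·[0.8003·21.7450 + 0.1997·2.0897] = 17.6416

17.64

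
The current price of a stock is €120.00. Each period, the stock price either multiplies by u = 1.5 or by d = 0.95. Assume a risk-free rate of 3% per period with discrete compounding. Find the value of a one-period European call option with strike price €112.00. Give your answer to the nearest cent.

Risk-neutral probability p = (1 + 0.03 − 0.95)/(1.5 − 0.95) = 0.0800/0.5500 = 0.1455
Terminal stock prices: S_u = 180, S_d = 114
Terminal payoffs (S − K): max(68, 0) = 68, max(2, 0) = 2
Node 0 (S = 120): V_0 = 1/1.03·[0.1455·68.0000 + 0.8545·2.0000] = 11.2621

€11.26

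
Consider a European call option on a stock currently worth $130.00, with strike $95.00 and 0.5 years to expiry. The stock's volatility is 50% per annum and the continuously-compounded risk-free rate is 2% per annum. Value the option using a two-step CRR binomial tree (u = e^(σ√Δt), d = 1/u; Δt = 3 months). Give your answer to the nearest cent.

$40.82

CRR parameters: u = e^(σ√Δt) = e^(0.5·√0.25) = 1.2840, d = 1/u = 0.7788
Per-period rate: rΔt = 0.02·0.25 = 0.005, so R = e^0.005 = 1.0050
Risk-neutral probability p = (e^0.005 − 0.7788)/(1.2840 − 0.7788) = 0.2262/0.5052 = 0.4477
Terminal stock prices: S_uu = 214.3, S_ud = 130, S_dd = 78.85
Terminal payoffs (S − K): max(119.3, 0) = 119.3, max(35, 0) = 35, max(-16.15, 0) = 0
Node u (S = 166.9): V_u = e^(−0.005)·[0.4477·119.3338 + 0.5523·35.0000] = 72.3971
Node d (S = 101.2): V_d = e^(−0.005)·[0.4477·35.0000 + 0.5523·0.0000] = 15.5929
Node 0 (S = 130): V_0 = e^(−0.005)·[0.4477·72.3971 + 0.5523·15.5929] = 40.8221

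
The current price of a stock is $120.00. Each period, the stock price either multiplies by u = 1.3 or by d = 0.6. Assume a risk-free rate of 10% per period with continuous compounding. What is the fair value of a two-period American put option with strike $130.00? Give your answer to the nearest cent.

Risk-neutral probability p = (e^0.1 − 0.6)/(1.3 − 0.6) = 0.5052/0.7000 = 0.7217
Terminal stock prices: S_uu = 202.8, S_ud = 93.6, S_dd = 43.2
Terminal payoffs (K − S): max(-72.8, 0) = 0, max(36.4, 0) = 36.4, max(86.8, 0) = 86.8
Node u (S = 156): continuation = e^(−0.1)·[0.7217·0.0000 + 0.2783·36.4000] = 9.1670; exercise value = 0.0000 ≤ continuation, so V_u = 9.1670
Node d (S = 72): continuation = e^(−0.1)·[0.7217·36.4000 + 0.2783·86.8000] = 45.6289; exercise value = 58.0000 > continuation, so V_d = 58.0000 (exercise)
Node 0 (S = 120): continuation = e^(−0.1)·[0.7217·9.1670 + 0.2783·58.0000] = 20.5928; exercise value = 10.0000 ≤ continuation, so V_0 = 20.5928

$20.59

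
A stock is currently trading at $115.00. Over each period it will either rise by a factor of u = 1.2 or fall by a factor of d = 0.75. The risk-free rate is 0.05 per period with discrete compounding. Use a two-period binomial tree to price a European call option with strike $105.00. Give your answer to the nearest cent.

Risk-neutral probability p = (1 + 0.05 − 0.75)/(1.2 − 0.75) = 0.3000/0.4500 = 0.6667
Terminal stock prices: S_uu = 165.6, S_ud = 103.5, S_dd = 64.69
Terminal payoffs (S − K): max(60.6, 0) = 60.6, max(-1.5, 0) = 0, max(-40.31, 0) = 0
Node u (S = 138): V_u = 1/1.05·[0.6667·60.6000 + 0.3333·0.0000] = 38.4762
Node d (S = 86.25): V_d = 1/1.05·[0.6667·0.0000 + 0.3333·0.0000] = 0.0000
Node 0 (S = 115): V_0 = 1/1.05·[0.6667·38.4762 + 0.3333·0.0000] = 24.4293

$24.43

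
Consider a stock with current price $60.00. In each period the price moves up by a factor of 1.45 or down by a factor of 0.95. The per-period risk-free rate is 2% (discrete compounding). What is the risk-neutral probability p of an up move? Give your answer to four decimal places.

p = 0.1400

Risk-neutral probability p = (1 + 0.02 − 0.95)/(1.45 − 0.95) = 0.0700/0.5000 = 0.1400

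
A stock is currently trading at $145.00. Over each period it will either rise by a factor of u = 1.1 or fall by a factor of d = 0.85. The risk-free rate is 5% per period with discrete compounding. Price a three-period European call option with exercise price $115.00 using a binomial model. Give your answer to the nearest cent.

$45.84

Risk-neutral probability p = (1 + 0.05 − 0.85)/(1.1 − 0.85) = 0.2000/0.2500 = 0.8000
Terminal stock prices: S_uuu = 193, S_uud = 149.1, S_udd = 115.2, S_ddd = 89.05
Terminal payoffs (S − K): max(78, 0) = 78, max(34.13, 0) = 34.13, max(0.2387, 0) = 0.2387, max(-25.95, 0) = 0
Node uu (S = 175.5): V_uu = 1/1.05·[0.8000·77.9950 + 0.2000·34.1325] = 65.9262
Node ud (S = 135.6): V_ud = 1/1.05·[0.8000·34.1325 + 0.2000·0.2387] = 26.0512
Node dd (S = 104.8): V_dd = 1/1.05·[0.8000·0.2387 + 0.2000·0.0000] = 0.1819
Node u (S = 159.5): V_u = 1/1.05·[0.8000·65.9262 + 0.2000·26.0512] = 55.1916
Node d (S = 123.2): V_d = 1/1.05·[0.8000·26.0512 + 0.2000·0.1819] = 19.8832
Node 0 (S = 145): V_0 = 1/1.05·[0.8000·55.1916 + 0.2000·19.8832] = 45.8380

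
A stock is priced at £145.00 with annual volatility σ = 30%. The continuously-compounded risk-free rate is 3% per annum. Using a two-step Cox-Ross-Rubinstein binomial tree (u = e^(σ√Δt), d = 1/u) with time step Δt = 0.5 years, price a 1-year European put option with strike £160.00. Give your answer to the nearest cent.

CRR parameters: u = e^(σ√Δt) = e^(0.3·√0.5) = 1.2363, d = 1/u = 0.8089
Per-period rate: rΔt = 0.03·0.5 = 0.015, so R = e^0.015 = 1.0151
Risk-neutral probability p = (e^0.015 − 0.8089)/(1.2363 − 0.8089) = 0.2063/0.4275 = 0.4825
Terminal stock prices: S_uu = 221.6, S_ud = 145, S_dd = 94.87
Terminal payoffs (K − S): max(-61.63, 0) = 0, max(15, 0) = 15, max(65.13, 0) = 65.13
Node u (S = 179.3): V_u = e^(−0.015)·[0.4825·0.0000 + 0.5175·15.0000] = 7.6466
Node d (S = 117.3): V_d = e^(−0.015)·[0.4825·15.0000 + 0.5175·65.1336] = 40.3335
Node 0 (S = 145): V_0 = e^(−0.015)·[0.4825·7.6466 + 0.5175·40.3335] = 24.1957

£24.20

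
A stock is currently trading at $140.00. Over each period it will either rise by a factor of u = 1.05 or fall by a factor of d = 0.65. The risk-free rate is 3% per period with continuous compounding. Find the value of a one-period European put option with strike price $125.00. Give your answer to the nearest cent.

Risk-neutral probability p = (e^0.03 − 0.65)/(1.05 − 0.65) = 0.3805/0.4000 = 0.9511
Terminal stock prices: S_u = 147, S_d = 91
Terminal payoffs (K − S): max(-22, 0) = 0, max(34, 0) = 34
Node 0 (S = 140): V_0 = e^(−0.03)·[0.9511·0.0000 + 0.0489·34.0000] = 1.6123

$1.61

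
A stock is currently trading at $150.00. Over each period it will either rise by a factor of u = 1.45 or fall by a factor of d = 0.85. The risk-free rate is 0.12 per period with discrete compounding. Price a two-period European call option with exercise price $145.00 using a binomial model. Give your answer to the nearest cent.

$43.24

Risk-neutral probability p = (1 + 0.12 − 0.85)/(1.45 − 0.85) = 0.2700/0.6000 = 0.4500
Terminal stock prices: S_uu = 315.4, S_ud = 184.9, S_dd = 108.4
Terminal payoffs (S − K): max(170.4, 0) = 170.4, max(39.88, 0) = 39.88, max(-36.63, 0) = 0
Node u (S = 217.5): V_u = 1/1.12·[0.4500·170.3750 + 0.5500·39.8750] = 88.0357
Node d (S = 127.5): V_d = 1/1.12·[0.4500·39.8750 + 0.5500·0.0000] = 16.0212
Node 0 (S = 150): V_0 = 1/1.12·[0.4500·88.0357 + 0.5500·16.0212] = 43.2390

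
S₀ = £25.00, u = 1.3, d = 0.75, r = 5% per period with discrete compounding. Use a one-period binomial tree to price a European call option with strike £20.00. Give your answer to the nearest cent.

£6.49

Risk-neutral probability p = (1 + 0.05 − 0.75)/(1.3 − 0.75) = 0.3000/0.5500 = 0.5455
Terminal stock prices: S_u = 32.5, S_d = 18.75
Terminal payoffs (S − K): max(12.5, 0) = 12.5, max(-1.25, 0) = 0
Node 0 (S = 25): V_0 = 1/1.05·[0.5455·12.5000 + 0.4545·0.0000] = 6.4935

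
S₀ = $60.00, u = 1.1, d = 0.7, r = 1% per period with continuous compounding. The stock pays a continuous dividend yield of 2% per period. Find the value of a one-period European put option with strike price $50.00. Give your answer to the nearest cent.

$2.18

Per-period risk-free factor R = e^0.01 = 1.0101; dividend-adjusted growth = e^(0.01−0.02) = 0.9900.
Risk-neutral probability p = (0.9900 − 0.7)/(1.1 − 0.7) = 0.2900/0.4000 = 0.7251
Terminal stock prices: S_u = 66, S_d = 42
Terminal payoffs (K − S): max(-16, 0) = 0, max(8, 0) = 8
Node 0 (S = 60): V_0 = e^(−0.01)·[0.7251·0.0000 + 0.2749·8.0000] = 2.1771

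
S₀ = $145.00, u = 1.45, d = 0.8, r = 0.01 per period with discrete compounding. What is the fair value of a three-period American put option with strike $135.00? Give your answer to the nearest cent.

$19.08

Risk-neutral probability p = (1 + 0.01 − 0.8)/(1.45 − 0.8) = 0.2100/0.6500 = 0.3231
Terminal stock prices: S_uuu = 442.1, S_uud = 243.9, S_udd = 134.6, S_ddd = 74.24
Terminal payoffs (K − S): max(-307.1, 0) = 0, max(-108.9, 0) = 0, max(0.44, 0) = 0.44, max(60.76, 0) = 60.76
Node uu (S = 304.9): continuation = 1/1.01·[0.3231·0.0000 + 0.6769·0.0000] = 0.0000; exercise value = 0.0000 ≤ continuation, so V_uu = 0.0000
Node ud (S = 168.2): continuation = 1/1.01·[0.3231·0.0000 + 0.6769·0.4400] = 0.2949; exercise value = 0.0000 ≤ continuation, so V_ud = 0.2949
Node dd (S = 92.8): continuation = 1/1.01·[0.3231·0.4400 + 0.6769·60.7600] = 40.8634; exercise value = 42.2000 > continuation, so V_dd = 42.2000 (exercise)
Node u (S = 210.2): continuation = 1/1.01·[0.3231·0.0000 + 0.6769·0.2949] = 0.1976; exercise value = 0.0000 ≤ continuation, so V_u = 0.1976
Node d (S = 116): continuation = 1/1.01·[0.3231·0.2949 + 0.6769·42.2000] = 28.3777; exercise value = 19.0000 ≤ continuation, so V_d = 28.3777
Node 0 (S = 145): continuation = 1/1.01·[0.3231·0.1976 + 0.6769·28.3777] = 19.0825; exercise value = 0.0000 ≤ continuation, so V_0 = 19.0825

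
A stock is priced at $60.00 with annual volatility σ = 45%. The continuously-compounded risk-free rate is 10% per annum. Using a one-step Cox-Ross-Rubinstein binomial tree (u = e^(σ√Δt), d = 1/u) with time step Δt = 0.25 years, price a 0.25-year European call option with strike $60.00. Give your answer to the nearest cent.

$7.38

CRR parameters: u = e^(σ√Δt) = e^(0.45·√0.25) = 1.2523, d = 1/u = 0.7985
Per-period rate: rΔt = 0.1·0.25 = 0.025, so R = e^0.025 = 1.0253
Risk-neutral probability p = (e^0.025 − 0.7985)/(1.2523 − 0.7985) = 0.2268/0.4538 = 0.4998
Terminal stock prices: S_u = 75.14, S_d = 47.91
Terminal payoffs (S − K): max(15.14, 0) = 15.14, max(-12.09, 0) = 0
Node 0 (S = 60): V_0 = e^(−0.025)·[0.4998·15.1394 + 0.5002·0.0000] = 7.3794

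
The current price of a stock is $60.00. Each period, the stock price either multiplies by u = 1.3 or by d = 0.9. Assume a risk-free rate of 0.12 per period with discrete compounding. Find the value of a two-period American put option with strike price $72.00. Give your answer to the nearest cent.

$12.00

Risk-neutral probability p = (1 + 0.12 − 0.9)/(1.3 − 0.9) = 0.2200/0.4000 = 0.5500
Terminal stock prices: S_uu = 101.4, S_ud = 70.2, S_dd = 48.6
Terminal payoffs (K − S): max(-29.4, 0) = 0, max(1.8, 0) = 1.8, max(23.4, 0) = 23.4
Node u (S = 78): continuation = 1/1.12·[0.5500·0.0000 + 0.4500·1.8000] = 0.7232; exercise value = 0.0000 ≤ continuation, so V_u = 0.7232
Node d (S = 54): continuation = 1/1.12·[0.5500·1.8000 + 0.4500·23.4000] = 10.2857; exercise value = 18.0000 > continuation, so V_d = 18.0000 (exercise)
Node 0 (S = 60): continuation = 1/1.12·[0.5500·0.7232 + 0.4500·18.0000] = 7.5873; exercise value = 12.0000 > continuation, so V_0 = 12.0000 (exercise)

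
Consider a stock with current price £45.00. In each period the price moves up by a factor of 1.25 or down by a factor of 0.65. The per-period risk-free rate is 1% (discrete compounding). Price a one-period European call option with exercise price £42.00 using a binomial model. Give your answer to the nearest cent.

Risk-neutral probability p = (1 + 0.01 − 0.65)/(1.25 − 0.65) = 0.3600/0.6000 = 0.6000
Terminal stock prices: S_u = 56.25, S_d = 29.25
Terminal payoffs (S − K): max(14.25, 0) = 14.25, max(-12.75, 0) = 0
Node 0 (S = 45): V_0 = 1/1.01·[0.6000·14.2500 + 0.4000·0.0000] = 8.4653

£8.47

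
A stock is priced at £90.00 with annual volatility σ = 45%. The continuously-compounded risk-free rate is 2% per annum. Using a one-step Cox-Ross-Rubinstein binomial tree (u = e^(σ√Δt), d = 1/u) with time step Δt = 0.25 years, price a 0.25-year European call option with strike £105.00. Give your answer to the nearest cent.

CRR parameters: u = e^(σ√Δt) = e^(0.45·√0.25) = 1.2523, d = 1/u = 0.7985
Per-period rate: rΔt = 0.02·0.25 = 0.005, so R = e^0.005 = 1.0050
Risk-neutral probability p = (e^0.005 − 0.7985)/(1.2523 − 0.7985) = 0.2065/0.4538 = 0.4550
Terminal stock prices: S_u = 112.7, S_d = 71.87
Terminal payoffs (S − K): max(7.709, 0) = 7.709, max(-33.13, 0) = 0
Node 0 (S = 90): V_0 = e^(−0.005)·[0.4550·7.7090 + 0.5450·0.0000] = 3.4904

£3.49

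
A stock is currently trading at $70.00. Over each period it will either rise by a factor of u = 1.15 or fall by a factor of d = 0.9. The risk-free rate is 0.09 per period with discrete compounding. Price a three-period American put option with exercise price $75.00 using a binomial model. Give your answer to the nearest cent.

$5.00

Risk-neutral probability p = (1 + 0.09 − 0.9)/(1.15 − 0.9) = 0.1900/0.2500 = 0.7600
Terminal stock prices: S_uuu = 106.5, S_uud = 83.32, S_udd = 65.2, S_ddd = 51.03
Terminal payoffs (K − S): max(-31.46, 0) = 0, max(-8.317, 0) = 0, max(9.795, 0) = 9.795, max(23.97, 0) = 23.97
Node uu (S = 92.57): continuation = 1/1.09·[0.7600·0.0000 + 0.2400·0.0000] = 0.0000; exercise value = 0.0000 ≤ continuation, so V_uu = 0.0000
Node ud (S = 72.45): continuation = 1/1.09·[0.7600·0.0000 + 0.2400·9.7950] = 2.1567; exercise value = 2.5500 > continuation, so V_ud = 2.5500 (exercise)
Node dd (S = 56.7): continuation = 1/1.09·[0.7600·9.7950 + 0.2400·23.9700] = 12.1073; exercise value = 18.3000 > continuation, so V_dd = 18.3000 (exercise)
Node u (S = 80.5): continuation = 1/1.09·[0.7600·0.0000 + 0.2400·2.5500] = 0.5615; exercise value = 0.0000 ≤ continuation, so V_u = 0.5615
Node d (S = 63): continuation = 1/1.09·[0.7600·2.5500 + 0.2400·18.3000] = 5.8073; exercise value = 12.0000 > continuation, so V_d = 12.0000 (exercise)
Node 0 (S = 70): continuation = 1/1.09·[0.7600·0.5615 + 0.2400·12.0000] = 3.0337; exercise value = 5.0000 > continuation, so V_0 = 5.0000 (exercise)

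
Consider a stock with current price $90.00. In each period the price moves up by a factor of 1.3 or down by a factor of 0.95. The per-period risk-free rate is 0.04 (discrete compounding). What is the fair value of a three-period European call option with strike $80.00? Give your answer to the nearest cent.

Risk-neutral probability p = (1 + 0.04 − 0.95)/(1.3 − 0.95) = 0.0900/0.3500 = 0.2571
Terminal stock prices: S_uuu = 197.7, S_uud = 144.5, S_udd = 105.6, S_ddd = 77.16
Terminal payoffs (S − K): max(117.7, 0) = 117.7, max(64.5, 0) = 64.5, max(25.59, 0) = 25.59, max(-2.836, 0) = 0
Node uu (S = 152.1): V_uu = 1/1.04·[0.2571·117.7300 + 0.7429·64.4950] = 75.1769
Node ud (S = 111.1): V_ud = 1/1.04·[0.2571·64.4950 + 0.7429·25.5925] = 34.2269
Node dd (S = 81.22): V_dd = 1/1.04·[0.2571·25.5925 + 0.7429·0.0000] = 6.3278
Node u (S = 117): V_u = 1/1.04·[0.2571·75.1769 + 0.7429·34.2269] = 43.0355
Node d (S = 85.5): V_d = 1/1.04·[0.2571·34.2269 + 0.7429·6.3278] = 12.9826
Node 0 (S = 90): V_0 = 1/1.04·[0.2571·43.0355 + 0.7429·12.9826] = 19.9139

$19.91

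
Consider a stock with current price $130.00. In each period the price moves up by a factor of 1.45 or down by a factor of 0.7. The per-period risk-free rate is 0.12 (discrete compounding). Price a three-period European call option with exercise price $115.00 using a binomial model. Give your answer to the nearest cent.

$57.65

Risk-neutral probability p = (1 + 0.12 − 0.7)/(1.45 − 0.7) = 0.4200/0.7500 = 0.5600
Terminal stock prices: S_uuu = 396.3, S_uud = 191.3, S_udd = 92.36, S_ddd = 44.59
Terminal payoffs (S − K): max(281.3, 0) = 281.3, max(76.33, 0) = 76.33, max(-22.64, 0) = 0, max(-70.41, 0) = 0
Node uu (S = 273.3): V_uu = 1/1.12·[0.5600·281.3212 + 0.4400·76.3275] = 170.6464
Node ud (S = 131.9): V_ud = 1/1.12·[0.5600·76.3275 + 0.4400·0.0000] = 38.1638
Node dd (S = 63.7): V_dd = 1/1.12·[0.5600·0.0000 + 0.4400·0.0000] = 0.0000
Node u (S = 188.5): V_u = 1/1.12·[0.5600·170.6464 + 0.4400·38.1638] = 100.3161
Node d (S = 91): V_d = 1/1.12·[0.5600·38.1638 + 0.4400·0.0000] = 19.0819
Node 0 (S = 130): V_0 = 1/1.12·[0.5600·100.3161 + 0.4400·19.0819] = 57.6545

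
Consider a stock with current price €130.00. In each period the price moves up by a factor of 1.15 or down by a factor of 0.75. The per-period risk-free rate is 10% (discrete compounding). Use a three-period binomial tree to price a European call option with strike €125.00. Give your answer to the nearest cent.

€37.45

Risk-neutral probability p = (1 + 0.1 − 0.75)/(1.15 − 0.75) = 0.3500/0.4000 = 0.8750
Terminal stock prices: S_uuu = 197.7, S_uud = 128.9, S_udd = 84.09, S_ddd = 54.84
Terminal payoffs (S − K): max(72.71, 0) = 72.71, max(3.944, 0) = 3.944, max(-40.91, 0) = 0, max(-70.16, 0) = 0
Node uu (S = 171.9): V_uu = 1/1.1·[0.8750·72.7137 + 0.1250·3.9437] = 58.2886
Node ud (S = 112.1): V_ud = 1/1.1·[0.8750·3.9437 + 0.1250·0.0000] = 3.1371
Node dd (S = 73.12): V_dd = 1/1.1·[0.8750·0.0000 + 0.1250·0.0000] = 0.0000
Node u (S = 149.5): V_u = 1/1.1·[0.8750·58.2886 + 0.1250·3.1371] = 46.7224
Node d (S = 97.5): V_d = 1/1.1·[0.8750·3.1371 + 0.1250·0.0000] = 2.4954
Node 0 (S = 130): V_0 = 1/1.1·[0.8750·46.7224 + 0.1250·2.4954] = 37.4492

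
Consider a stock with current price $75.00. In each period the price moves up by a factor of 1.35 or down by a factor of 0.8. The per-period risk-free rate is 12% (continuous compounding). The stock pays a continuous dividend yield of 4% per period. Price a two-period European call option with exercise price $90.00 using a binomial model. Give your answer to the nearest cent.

$9.74

Per-period risk-free factor R = e^0.12 = 1.1275; dividend-adjusted growth = e^(0.12−0.04) = 1.0833.
Risk-neutral probability p = (1.0833 − 0.8)/(1.35 − 0.8) = 0.2833/0.5500 = 0.5151
Terminal stock prices: S_uu = 136.7, S_ud = 81, S_dd = 48
Terminal payoffs (S − K): max(46.69, 0) = 46.69, max(-9, 0) = 0, max(-42, 0) = 0
Node u (S = 101.2): V_u = e^(−0.12)·[0.5151·46.6875 + 0.4849·0.0000] = 21.3280
Node d (S = 60): V_d = e^(−0.12)·[0.5151·0.0000 + 0.4849·0.0000] = 0.0000
Node 0 (S = 75): V_0 = e^(−0.12)·[0.5151·21.3280 + 0.4849·0.0000] = 9.7431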